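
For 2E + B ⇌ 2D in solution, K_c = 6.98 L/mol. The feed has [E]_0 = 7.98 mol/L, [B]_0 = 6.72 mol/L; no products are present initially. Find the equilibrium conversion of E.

Let X = conversion of E; extent ξ = 7.98X/2 mol/L.
Concentrations: [E] = 7.98 − 7.98X; [B] = 6.72 − 3.99X; [D] = 7.98X.
K_c = [D]^2 / ([E]^2 [B]).
Solving K_c = 6.98 for X ∈ (0,1): X = 0.830.

X = 0.830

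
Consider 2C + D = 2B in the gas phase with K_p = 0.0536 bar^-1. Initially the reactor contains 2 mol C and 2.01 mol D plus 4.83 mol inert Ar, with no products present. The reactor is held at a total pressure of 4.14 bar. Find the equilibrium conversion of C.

Let X = conversion of C (basis 2 mol C); extent of reaction ξ = X.
Mole table: n_C = 2 − 2X; n_D = 2.01 − X; n_B = 2X; n_I = 4.83 (inert).
n_T = Σnᵢ = 8.84 − X.
y_i = n_i/n_T, p_i = y_i·P. K_p = p_B^2 / (p_C^2 p_D).
Substituting and setting equal to 0.0536 bar^-1 gives a polynomial in X; the root in (0,1) is X = 0.178.

X = 0.178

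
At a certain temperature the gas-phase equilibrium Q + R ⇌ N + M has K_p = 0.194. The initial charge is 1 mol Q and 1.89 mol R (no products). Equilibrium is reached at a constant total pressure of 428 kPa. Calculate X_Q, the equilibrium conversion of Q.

X = 0.411

Take 1 mol Q as basis and let X be its fractional conversion, so ξ = X.
Species balance: n_Q = 1 − X; n_R = 1.89 − X; n_N = X; n_M = X.
n_T stays at 2.89 (no change in mole number).
With p_i = (n_i/n_T)P, K_p = p_N p_M / (p_Q p_R).
Substituting and setting equal to 0.194 gives a polynomial in X; the root in (0,1) is X = 0.411.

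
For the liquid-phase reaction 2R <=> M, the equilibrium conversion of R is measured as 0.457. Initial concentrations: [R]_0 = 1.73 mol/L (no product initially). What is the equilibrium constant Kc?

Let X = conversion of R.
Concentrations: [R] = 1.73 − 1.73X; [M] = 0.865X.
At X = 0.457: [R] = 0.939, [M] = 0.395.
Kc = [M] / ([R]^2) = 0.448 L/mol.

Kc = 0.448 L/mol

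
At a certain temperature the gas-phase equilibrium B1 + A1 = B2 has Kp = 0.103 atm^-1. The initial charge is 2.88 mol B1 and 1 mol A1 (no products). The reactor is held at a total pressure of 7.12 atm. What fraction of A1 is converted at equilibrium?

X = 0.345

Let X = conversion of A1 (basis 1 mol A1); extent of reaction ξ = X.
Species balance: n_B1 = 2.88 − X; n_A1 = 1 − X; n_B2 = X.
Summing: n_T = 3.88 − X.
y_i = n_i/n_T, p_i = y_i·P. Kp = p_B2 / (p_B1 p_A1).
Setting this equal to 0.103 atm^-1 and taking the physical root (0 < X < 1) gives X = 0.345.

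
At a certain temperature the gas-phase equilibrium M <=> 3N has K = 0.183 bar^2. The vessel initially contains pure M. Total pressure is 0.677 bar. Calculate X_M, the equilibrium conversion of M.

Let X = conversion of M (basis 1 mol M); extent of reaction ξ = X.
Species balance: n_M = 1 − X; n_N = 3X.
Total moles n_T = 1 + 2X.
Mole fractions y_i = n_i/n_T; K = p_N^3 / (p_M) with p_i = y_i·P.
Substituting and setting equal to 0.183 bar^2 gives a polynomial in X; the root in (0,1) is X = 0.298.

X = 0.298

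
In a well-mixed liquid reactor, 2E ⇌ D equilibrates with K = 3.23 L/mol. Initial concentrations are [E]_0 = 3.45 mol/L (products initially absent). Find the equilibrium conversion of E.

X = 0.809

Let X = conversion of E; extent ξ = 3.45X/2 mol/L.
Concentrations: [E] = 3.45 − 3.45X; [D] = 1.73X.
K = [D] / ([E]^2).
Setting equal to 3.23 and solving for X on (0,1) gives X = 0.809.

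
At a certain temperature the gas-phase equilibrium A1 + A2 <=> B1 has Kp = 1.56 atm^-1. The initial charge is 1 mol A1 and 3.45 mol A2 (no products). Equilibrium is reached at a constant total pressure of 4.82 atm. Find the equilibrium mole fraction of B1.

y_B1 = 0.234

Let X = conversion of A1 (basis 1 mol A1); extent of reaction ξ = X.
Moles: n_A1 = 1 − X; n_A2 = 3.45 − X; n_B1 = X.
n_T = Σnᵢ = 4.45 − X.
With p_i = (n_i/n_T)P, Kp = p_B1 / (p_A1 p_A2).
Substituting and setting equal to 1.56 atm^-1 gives a polynomial in X; the root in (0,1) is X = 0.845.
Then n_B1 = 0.845, n_T = 3.61, so y_B1 = 0.234.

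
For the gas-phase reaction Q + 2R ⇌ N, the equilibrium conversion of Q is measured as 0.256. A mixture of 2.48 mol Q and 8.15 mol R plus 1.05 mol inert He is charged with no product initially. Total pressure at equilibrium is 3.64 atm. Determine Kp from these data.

Let X = conversion of Q (basis 2.48 mol Q); extent of reaction ξ = 2.48X.
At extent ξ: n_Q = 2.48 − 2.48X; n_R = 8.15 − 4.96X; n_N = 2.48X; n_I = 1.05 (inert).
Total moles n_T = 11.7 − 4.96X.
At X = 0.256: n_Q = 1.85, n_R = 6.88, n_N = 0.635, n_T = 10.4.
p_i = (n_i/n_T)·P. Kp = p_N / (p_Q p_R^2) = 0.0595 atm^-2.

Kp = 0.0595 atm^-2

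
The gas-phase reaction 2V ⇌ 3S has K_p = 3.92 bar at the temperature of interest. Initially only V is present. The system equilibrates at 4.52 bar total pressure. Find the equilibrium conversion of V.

Take 1 mol V as basis and let X be its fractional conversion, so ξ = 0.5X.
At extent ξ: n_V = 1 − X; n_S = 1.5X.
Total moles n_T = 1 + 0.5X.
With p_i = (n_i/n_T)P, K_p = p_S^3 / (p_V^2).
Substituting and setting equal to 3.92 bar gives a polynomial in X; the root in (0,1) is X = 0.454.

X = 0.454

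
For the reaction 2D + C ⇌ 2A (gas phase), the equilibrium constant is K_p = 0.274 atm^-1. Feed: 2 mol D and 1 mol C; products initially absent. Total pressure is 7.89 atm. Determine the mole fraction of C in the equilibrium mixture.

y_C = 0.227

Take 2 mol D as basis and let X be its fractional conversion, so ξ = X.
Species balance: n_D = 2 − 2X; n_C = 1 − X; n_A = 2X.
Total moles n_T = 3 − X.
With p_i = (n_i/n_T)P, K_p = p_A^2 / (p_D^2 p_C).
Equating to 0.274 atm^-1 and solving on 0 < X < 1: X = 0.412.
Then n_C = 0.588, n_T = 2.59, so y_C = 0.227.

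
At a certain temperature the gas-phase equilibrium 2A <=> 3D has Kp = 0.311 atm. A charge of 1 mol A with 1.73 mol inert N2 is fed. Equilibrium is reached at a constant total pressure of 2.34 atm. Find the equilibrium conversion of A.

Basis: 1 mol A initially; let X = conversion of A. Extent ξ = 0.5X.
Moles: n_A = 1 − X; n_D = 1.5X; n_I = 1.73 (inert).
Total moles n_T = 2.73 + 0.5X.
y_i = n_i/n_T, p_i = y_i·P. Kp = p_D^3 / (p_A^2).
Setting this equal to 0.311 atm and taking the physical root (0 < X < 1) gives X = 0.361.

X = 0.361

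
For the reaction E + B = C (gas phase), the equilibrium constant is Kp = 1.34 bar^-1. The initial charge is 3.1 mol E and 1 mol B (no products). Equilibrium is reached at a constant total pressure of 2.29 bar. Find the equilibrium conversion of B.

X = 0.685

Let X = conversion of B (basis 1 mol B); extent of reaction ξ = X.
Moles: n_E = 3.1 − X; n_B = 1 − X; n_C = X.
Total moles n_T = 4.1 − X.
Mole fractions y_i = n_i/n_T; Kp = p_C / (p_E p_B) with p_i = y_i·P.
Equating to 1.34 bar^-1 and solving on 0 < X < 1: X = 0.685.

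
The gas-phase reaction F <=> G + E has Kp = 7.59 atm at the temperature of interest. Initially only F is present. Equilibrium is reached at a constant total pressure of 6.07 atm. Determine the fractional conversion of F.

Let X = conversion of F (basis 1 mol F); extent of reaction ξ = X.
At extent ξ: n_F = 1 − X; n_G = X; n_E = X.
Total moles n_T = 1 + X.
y_i = n_i/n_T, p_i = y_i·P. Kp = p_G p_E / (p_F).
Setting this equal to 7.59 atm and taking the physical root (0 < X < 1) gives X = 0.745.

X = 0.745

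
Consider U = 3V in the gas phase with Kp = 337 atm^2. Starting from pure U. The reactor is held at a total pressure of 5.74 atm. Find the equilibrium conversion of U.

Basis: 1 mol U initially; let X = conversion of U. Extent ξ = X.
Species balance: n_U = 1 − X; n_V = 3X.
n_T = Σnᵢ = 1 + 2X.
With p_i = (n_i/n_T)P, Kp = p_V^3 / (p_U).
Equating to 337 atm^2 and solving on 0 < X < 1: X = 0.800.

X = 0.800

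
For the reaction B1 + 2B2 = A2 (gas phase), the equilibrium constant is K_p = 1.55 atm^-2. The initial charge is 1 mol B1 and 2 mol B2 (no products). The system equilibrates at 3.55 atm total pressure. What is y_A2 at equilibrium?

y_A2 = 0.459

Let X = conversion of B1 (basis 1 mol B1); extent of reaction ξ = X.
Mole table: n_B1 = 1 − X; n_B2 = 2 − 2X; n_A2 = X.
Summing: n_T = 3 − 2X.
Mole fractions y_i = n_i/n_T; K_p = p_A2 / (p_B1 p_B2^2) with p_i = y_i·P.
Substituting and setting equal to 1.55 atm^-2 gives a polynomial in X; the root in (0,1) is X = 0.718.
Then n_A2 = 0.718, n_T = 1.56, so y_A2 = 0.459.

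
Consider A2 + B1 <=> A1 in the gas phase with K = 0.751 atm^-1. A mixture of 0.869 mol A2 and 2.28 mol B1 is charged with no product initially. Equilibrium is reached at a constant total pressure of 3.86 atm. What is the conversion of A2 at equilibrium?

Basis: 0.869 mol A2 initially; let X = conversion of A2. Extent ξ = 0.869X.
Mole table: n_A2 = 0.869 − 0.869X; n_B1 = 2.28 − 0.869X; n_A1 = 0.869X.
Summing: n_T = 3.15 − 0.869X.
With p_i = (n_i/n_T)P, K = p_A1 / (p_A2 p_B1).
This yields a degree-2 equation in X; solving on (0,1), X = 0.658.

X = 0.658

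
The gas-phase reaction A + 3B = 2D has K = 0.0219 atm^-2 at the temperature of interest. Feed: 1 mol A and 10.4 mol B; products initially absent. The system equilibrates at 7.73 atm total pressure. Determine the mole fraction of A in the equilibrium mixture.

y_A = 0.028

Let X = conversion of A (basis 1 mol A); extent of reaction ξ = X.
At extent ξ: n_A = 1 − X; n_B = 10.4 − 3X; n_D = 2X.
Total moles n_T = 11.4 − 2X.
With p_i = (n_i/n_T)P, K = p_D^2 / (p_A p_B^3).
Substituting and setting equal to 0.0219 atm^-2 gives a polynomial in X; the root in (0,1) is X = 0.720.
Then n_A = 0.28, n_T = 9.96, so y_A = 0.028.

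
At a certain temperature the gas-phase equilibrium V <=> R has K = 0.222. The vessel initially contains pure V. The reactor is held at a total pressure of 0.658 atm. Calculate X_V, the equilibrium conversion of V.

Take 1 mol V as basis and let X be its fractional conversion, so ξ = X.
Mole table: n_V = 1 − X; n_R = X.
Since Δν = 0, n_T = 1 throughout.
Mole fractions y_i = n_i/n_T; K = p_R / (p_V) with p_i = y_i·P.
This yields a degree-1 equation in X; solving on (0,1), X = 0.182.

X = 0.182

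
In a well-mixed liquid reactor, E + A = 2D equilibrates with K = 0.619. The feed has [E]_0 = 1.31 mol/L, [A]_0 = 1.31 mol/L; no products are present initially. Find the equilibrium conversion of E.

X = 0.282

Let X = conversion of E; extent ξ = 1.31·X mol/L.
Concentrations: [E] = 1.31 − 1.31X; [A] = 1.31 − 1.31X; [D] = 2.62X.
K = [D]^2 / ([E] [A]).
Equating to 0.619: the physical root is X = 0.282.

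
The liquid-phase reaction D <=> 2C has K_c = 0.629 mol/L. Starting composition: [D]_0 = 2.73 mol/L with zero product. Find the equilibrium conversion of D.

Let X = conversion of D; extent ξ = 2.73·X mol/L.
Concentrations: [D] = 2.73 − 2.73X; [C] = 5.46X.
K_c = [C]^2 / ([D]).
Equating to 0.629 mol/L: the physical root is X = 0.213.

X = 0.213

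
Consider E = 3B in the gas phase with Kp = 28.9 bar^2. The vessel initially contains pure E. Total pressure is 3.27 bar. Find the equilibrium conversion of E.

Take 1 mol E as basis and let X be its fractional conversion, so ξ = X.
At extent ξ: n_E = 1 − X; n_B = 3X.
n_T = Σnᵢ = 1 + 2X.
y_i = n_i/n_T, p_i = y_i·P. Kp = p_B^3 / (p_E).
Equating to 28.9 bar^2 and solving on 0 < X < 1: X = 0.581.

X = 0.581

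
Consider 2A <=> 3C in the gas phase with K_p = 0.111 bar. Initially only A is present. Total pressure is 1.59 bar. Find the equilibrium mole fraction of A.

Basis: 1 mol A initially; let X = conversion of A. Extent ξ = 0.5X.
At extent ξ: n_A = 1 − X; n_C = 1.5X.
Summing: n_T = 1 + 0.5X.
Mole fractions y_i = n_i/n_T; K_p = p_C^3 / (p_A^2) with p_i = y_i·P.
Equating to 0.111 bar and solving on 0 < X < 1: X = 0.238.
Then n_A = 0.762, n_T = 1.12, so y_A = 0.681.

y_A = 0.681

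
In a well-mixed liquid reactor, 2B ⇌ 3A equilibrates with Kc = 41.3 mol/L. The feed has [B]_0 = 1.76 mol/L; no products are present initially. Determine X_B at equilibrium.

X = 0.752

Let X = conversion of B; extent ξ = 1.76X/2 mol/L.
Concentrations: [B] = 1.76 − 1.76X; [A] = 2.64X.
Kc = [A]^3 / ([B]^2).
Equating to 41.3 mol/L: the physical root is X = 0.752.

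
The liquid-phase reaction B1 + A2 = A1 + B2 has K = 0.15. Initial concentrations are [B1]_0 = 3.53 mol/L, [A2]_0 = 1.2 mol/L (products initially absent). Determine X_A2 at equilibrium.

Let X = conversion of A2; extent ξ = 1.2·X mol/L.
Concentrations: [B1] = 3.53 − 1.2X; [A2] = 1.2 − 1.2X; [A1] = 1.2X; [B2] = 1.2X.
K = [A1] [B2] / ([B1] [A2]).
Solving K = 0.15 for X ∈ (0,1): X = 0.452.

X = 0.452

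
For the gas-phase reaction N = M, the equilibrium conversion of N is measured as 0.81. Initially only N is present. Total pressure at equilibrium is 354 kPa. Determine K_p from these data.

K_p = 4.26

Basis: 1 mol N initially; let X = conversion of N. Extent ξ = X.
Mole table: n_N = 1 − X; n_M = X.
Since Δν = 0, n_T = 1 throughout.
At X = 0.81: n_N = 0.19, n_M = 0.81, n_T = 1.
p_i = (n_i/n_T)·P. K_p = p_M / (p_N) = 4.26.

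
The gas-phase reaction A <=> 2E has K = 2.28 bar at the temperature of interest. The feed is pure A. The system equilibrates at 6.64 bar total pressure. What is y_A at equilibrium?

Take 1 mol A as basis and let X be its fractional conversion, so ξ = X.
Species balance: n_A = 1 − X; n_E = 2X.
n_T = Σnᵢ = 1 + X.
With p_i = (n_i/n_T)P, K = p_E^2 / (p_A).
Substituting and setting equal to 2.28 bar gives a polynomial in X; the root in (0,1) is X = 0.281.
Then n_A = 0.719, n_T = 1.28, so y_A = 0.561.

y_A = 0.561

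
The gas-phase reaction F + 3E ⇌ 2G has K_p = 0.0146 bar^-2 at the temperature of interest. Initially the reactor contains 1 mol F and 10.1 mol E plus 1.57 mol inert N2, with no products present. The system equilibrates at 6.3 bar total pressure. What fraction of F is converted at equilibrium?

X = 0.546

Let X = conversion of F (basis 1 mol F); extent of reaction ξ = X.
At extent ξ: n_F = 1 − X; n_E = 10.1 − 3X; n_G = 2X; n_I = 1.57 (inert).
Total moles n_T = 12.7 − 2X.
With p_i = (n_i/n_T)P, K_p = p_G^2 / (p_F p_E^3).
Equating to 0.0146 bar^-2 and solving on 0 < X < 1: X = 0.546.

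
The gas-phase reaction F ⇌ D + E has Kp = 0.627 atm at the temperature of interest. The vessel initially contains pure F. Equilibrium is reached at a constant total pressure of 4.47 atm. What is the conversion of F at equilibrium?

X = 0.351

Take 1 mol F as basis and let X be its fractional conversion, so ξ = X.
Mole table: n_F = 1 − X; n_D = X; n_E = X.
Summing: n_T = 1 + X.
With p_i = (n_i/n_T)P, Kp = p_D p_E / (p_F).
Substituting and setting equal to 0.627 atm gives a polynomial in X; the root in (0,1) is X = 0.351.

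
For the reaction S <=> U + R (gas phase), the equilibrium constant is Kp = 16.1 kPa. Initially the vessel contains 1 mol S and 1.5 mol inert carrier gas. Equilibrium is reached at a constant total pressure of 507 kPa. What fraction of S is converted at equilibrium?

X = 0.255

Let X = conversion of S (basis 1 mol S); extent of reaction ξ = X.
Mole table: n_S = 1 − X; n_U = X; n_R = X; n_I = 1.5 (inert).
n_T = Σnᵢ = 2.5 + X.
y_i = n_i/n_T, p_i = y_i·P. Kp = p_U p_R / (p_S).
This yields a degree-2 equation in X; solving on (0,1), X = 0.255.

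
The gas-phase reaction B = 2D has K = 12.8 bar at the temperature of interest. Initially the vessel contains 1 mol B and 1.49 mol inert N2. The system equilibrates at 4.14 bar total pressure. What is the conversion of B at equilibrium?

Take 1 mol B as basis and let X be its fractional conversion, so ξ = X.
Moles: n_B = 1 − X; n_D = 2X; n_I = 1.49 (inert).
Summing: n_T = 2.49 + X.
With p_i = (n_i/n_T)P, K = p_D^2 / (p_B).
Setting this equal to 12.8 bar and taking the physical root (0 < X < 1) gives X = 0.767.

X = 0.767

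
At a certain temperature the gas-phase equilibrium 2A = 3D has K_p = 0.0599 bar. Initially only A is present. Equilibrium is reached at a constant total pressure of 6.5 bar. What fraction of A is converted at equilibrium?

X = 0.130

Take 1 mol A as basis and let X be its fractional conversion, so ξ = 0.5X.
At extent ξ: n_A = 1 − X; n_D = 1.5X.
n_T = Σnᵢ = 1 + 0.5X.
With p_i = (n_i/n_T)P, K_p = p_D^3 / (p_A^2).
This yields a degree-3 equation in X; solving on (0,1), X = 0.130.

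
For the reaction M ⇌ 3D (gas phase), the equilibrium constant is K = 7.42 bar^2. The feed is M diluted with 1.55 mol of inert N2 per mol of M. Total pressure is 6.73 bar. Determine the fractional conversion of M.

X = 0.347

Take 1 mol M as basis and let X be its fractional conversion, so ξ = X.
Species balance: n_M = 1 − X; n_D = 3X; n_I = 1.55 (inert).
Total moles n_T = 2.55 + 2X.
y_i = n_i/n_T, p_i = y_i·P. K = p_D^3 / (p_M).
This yields a degree-3 equation in X; solving on (0,1), X = 0.347.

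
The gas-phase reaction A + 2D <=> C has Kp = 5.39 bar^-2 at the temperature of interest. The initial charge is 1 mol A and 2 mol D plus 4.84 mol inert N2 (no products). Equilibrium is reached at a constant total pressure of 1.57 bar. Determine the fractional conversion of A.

X = 0.321

Basis: 1 mol A initially; let X = conversion of A. Extent ξ = X.
Mole table: n_A = 1 − X; n_D = 2 − 2X; n_C = X; n_I = 4.84 (inert).
n_T = Σnᵢ = 7.84 − 2X.
y_i = n_i/n_T, p_i = y_i·P. Kp = p_C / (p_A p_D^2).
Setting this equal to 5.39 bar^-2 and taking the physical root (0 < X < 1) gives X = 0.321.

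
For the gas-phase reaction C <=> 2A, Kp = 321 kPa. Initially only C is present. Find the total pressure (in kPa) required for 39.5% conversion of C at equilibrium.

P = 434 kPa

Take 1 mol C as basis and let X be its fractional conversion, so ξ = X.
Species balance: n_C = 1 − X; n_A = 2X.
Summing: n_T = 1 + X.
Kp = p_A^2 / (p_C) with p_i = (n_i/n_T)·P.
At X = 0.395: the mole-fraction product g(X) = Π y_i^ν_i = 0.7395. Since Kp = g(X)·P^{1}, P = (Kp/g)^(1/1) = (321/0.7395)^(1/1) = 434 kPa.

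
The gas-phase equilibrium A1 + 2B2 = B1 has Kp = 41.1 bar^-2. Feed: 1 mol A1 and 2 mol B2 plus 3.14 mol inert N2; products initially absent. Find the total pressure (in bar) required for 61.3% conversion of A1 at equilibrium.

Basis: 1 mol A1 initially; let X = conversion of A1. Extent ξ = X.
Mole table: n_A1 = 1 − X; n_B2 = 2 − 2X; n_B1 = X; n_I = 3.14 (inert).
n_T = Σnᵢ = 6.14 − 2X.
Kp = p_B1 / (p_A1 p_B2^2) with p_i = (n_i/n_T)·P.
At X = 0.613: the mole-fraction product g(X) = Π y_i^ν_i = 63.85. Since Kp = g(X)·P^{-2}, P = (g/Kp)^(1/2) = (63.85/41.1)^(1/2) = 1.25 bar.

P = 1.25 bar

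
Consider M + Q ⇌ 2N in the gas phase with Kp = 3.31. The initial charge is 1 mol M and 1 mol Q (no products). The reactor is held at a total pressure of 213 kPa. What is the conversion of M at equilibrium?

X = 0.476

Take 1 mol M as basis and let X be its fractional conversion, so ξ = X.
At extent ξ: n_M = 1 − X; n_Q = 1 − X; n_N = 2X.
n_T stays at 2 (no change in mole number).
Mole fractions y_i = n_i/n_T; Kp = p_N^2 / (p_M p_Q) with p_i = y_i·P.
Equating to 3.31 and solving on 0 < X < 1: X = 0.476.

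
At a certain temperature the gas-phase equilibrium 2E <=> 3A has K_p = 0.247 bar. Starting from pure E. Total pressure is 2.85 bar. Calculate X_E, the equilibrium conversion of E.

Basis: 1 mol E initially; let X = conversion of E. Extent ξ = 0.5X.
Moles: n_E = 1 − X; n_A = 1.5X.
Summing: n_T = 1 + 0.5X.
With p_i = (n_i/n_T)P, K_p = p_A^3 / (p_E^2).
Equating to 0.247 bar and solving on 0 < X < 1: X = 0.253.

X = 0.253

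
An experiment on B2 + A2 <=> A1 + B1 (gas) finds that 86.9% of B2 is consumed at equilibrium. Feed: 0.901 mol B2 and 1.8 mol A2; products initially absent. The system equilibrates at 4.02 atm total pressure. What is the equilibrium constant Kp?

Let X = conversion of B2 (basis 0.901 mol B2); extent of reaction ξ = 0.901X.
At extent ξ: n_B2 = 0.901 − 0.901X; n_A2 = 1.8 − 0.901X; n_A1 = 0.901X; n_B1 = 0.901X.
Total moles n_T = 2.7 (Δν = 0, constant).
At X = 0.869: n_B2 = 0.118, n_A2 = 1.02, n_A1 = 0.783, n_B1 = 0.783, n_T = 2.7.
p_i = (n_i/n_T)·P. Kp = p_A1 p_B1 / (p_B2 p_A2) = 5.11.

Kp = 5.11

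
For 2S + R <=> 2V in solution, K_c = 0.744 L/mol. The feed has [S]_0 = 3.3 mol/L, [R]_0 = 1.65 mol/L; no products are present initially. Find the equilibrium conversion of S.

X = 0.451

Let X = conversion of S; extent ξ = 3.3X/2 mol/L.
Concentrations: [S] = 3.3 − 3.3X; [R] = 1.65 − 1.65X; [V] = 3.3X.
K_c = [V]^2 / ([S]^2 [R]).
This equals 0.744 at X = 0.451 (the root in 0 < X < 1).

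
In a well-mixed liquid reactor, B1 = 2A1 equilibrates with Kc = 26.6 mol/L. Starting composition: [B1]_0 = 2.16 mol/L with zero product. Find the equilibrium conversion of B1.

Let X = conversion of B1; extent ξ = 2.16·X mol/L.
Concentrations: [B1] = 2.16 − 2.16X; [A1] = 4.32X.
Kc = [A1]^2 / ([B1]).
Solving Kc = 26.6 for X ∈ (0,1): X = 0.795.

X = 0.795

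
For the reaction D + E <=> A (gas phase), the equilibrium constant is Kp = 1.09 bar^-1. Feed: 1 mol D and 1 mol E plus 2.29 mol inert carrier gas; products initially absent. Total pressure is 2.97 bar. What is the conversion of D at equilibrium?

X = 0.349

Take 1 mol D as basis and let X be its fractional conversion, so ξ = X.
At extent ξ: n_D = 1 − X; n_E = 1 − X; n_A = X; n_I = 2.29 (inert).
n_T = Σnᵢ = 4.29 − X.
Mole fractions y_i = n_i/n_T; Kp = p_A / (p_D p_E) with p_i = y_i·P.
This yields a degree-2 equation in X; solving on (0,1), X = 0.349.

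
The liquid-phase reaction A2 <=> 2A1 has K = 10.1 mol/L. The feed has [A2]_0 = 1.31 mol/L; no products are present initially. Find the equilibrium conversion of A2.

X = 0.726

Let X = conversion of A2; extent ξ = 1.31·X mol/L.
Concentrations: [A2] = 1.31 − 1.31X; [A1] = 2.62X.
K = [A1]^2 / ([A2]).
This equals 10.1 at X = 0.726 (the root in 0 < X < 1).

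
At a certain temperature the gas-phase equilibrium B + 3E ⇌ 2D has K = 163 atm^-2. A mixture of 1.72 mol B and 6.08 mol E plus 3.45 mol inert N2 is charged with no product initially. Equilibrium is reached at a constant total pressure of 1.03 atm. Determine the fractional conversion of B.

Let X = conversion of B (basis 1.72 mol B); extent of reaction ξ = 1.72X.
Moles: n_B = 1.72 − 1.72X; n_E = 6.08 − 5.16X; n_D = 3.44X; n_I = 3.45 (inert).
Total moles n_T = 11.2 − 3.44X.
With p_i = (n_i/n_T)P, K = p_D^2 / (p_B p_E^3).
This yields a degree-4 equation in X; solving on (0,1), X = 0.785.

X = 0.785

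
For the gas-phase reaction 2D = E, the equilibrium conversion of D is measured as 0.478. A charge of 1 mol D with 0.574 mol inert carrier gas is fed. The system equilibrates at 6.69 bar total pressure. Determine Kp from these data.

Take 1 mol D as basis and let X be its fractional conversion, so ξ = 0.5X.
Species balance: n_D = 1 − X; n_E = 0.5X; n_I = 0.574 (inert).
Summing: n_T = 1.57 − 0.5X.
At X = 0.478: n_D = 0.522, n_E = 0.239, n_T = 1.33.
p_i = (n_i/n_T)·P. Kp = p_E / (p_D^2) = 0.175 bar^-1.

Kp = 0.175 bar^-1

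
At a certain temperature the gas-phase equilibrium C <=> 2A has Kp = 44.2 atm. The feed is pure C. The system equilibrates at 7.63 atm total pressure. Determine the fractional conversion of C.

Basis: 1 mol C initially; let X = conversion of C. Extent ξ = X.
Mole table: n_C = 1 − X; n_A = 2X.
Summing: n_T = 1 + X.
y_i = n_i/n_T, p_i = y_i·P. Kp = p_A^2 / (p_C).
Setting this equal to 44.2 atm and taking the physical root (0 < X < 1) gives X = 0.769.

X = 0.769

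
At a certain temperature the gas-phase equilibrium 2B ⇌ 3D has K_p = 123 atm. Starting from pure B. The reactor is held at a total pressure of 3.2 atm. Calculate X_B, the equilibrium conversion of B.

X = 0.816

Basis: 1 mol B initially; let X = conversion of B. Extent ξ = 0.5X.
Moles: n_B = 1 − X; n_D = 1.5X.
Total moles n_T = 1 + 0.5X.
Mole fractions y_i = n_i/n_T; K_p = p_D^3 / (p_B^2) with p_i = y_i·P.
Substituting and setting equal to 123 atm gives a polynomial in X; the root in (0,1) is X = 0.816.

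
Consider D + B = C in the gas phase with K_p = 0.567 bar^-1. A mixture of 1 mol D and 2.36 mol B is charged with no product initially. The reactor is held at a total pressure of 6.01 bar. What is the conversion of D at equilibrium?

X = 0.681

Basis: 1 mol D initially; let X = conversion of D. Extent ξ = X.
Mole table: n_D = 1 − X; n_B = 2.36 − X; n_C = X.
n_T = Σnᵢ = 3.36 − X.
y_i = n_i/n_T, p_i = y_i·P. K_p = p_C / (p_D p_B).
Setting this equal to 0.567 bar^-1 and taking the physical root (0 < X < 1) gives X = 0.681.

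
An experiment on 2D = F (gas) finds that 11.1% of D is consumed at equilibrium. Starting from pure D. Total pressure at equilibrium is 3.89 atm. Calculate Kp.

Let X = conversion of D (basis 1 mol D); extent of reaction ξ = 0.5X.
Moles: n_D = 1 − X; n_F = 0.5X.
Summing: n_T = 1 − 0.5X.
At X = 0.111: n_D = 0.889, n_F = 0.0555, n_T = 0.945.
p_i = (n_i/n_T)·P. Kp = p_F / (p_D^2) = 0.0171 atm^-1.

Kp = 0.0171 atm^-1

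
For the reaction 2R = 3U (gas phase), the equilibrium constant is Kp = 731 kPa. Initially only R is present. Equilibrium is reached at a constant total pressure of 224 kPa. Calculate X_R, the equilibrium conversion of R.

Take 1 mol R as basis and let X be its fractional conversion, so ξ = 0.5X.
At extent ξ: n_R = 1 − X; n_U = 1.5X.
Total moles n_T = 1 + 0.5X.
With p_i = (n_i/n_T)P, Kp = p_U^3 / (p_R^2).
This yields a degree-3 equation in X; solving on (0,1), X = 0.593.

X = 0.593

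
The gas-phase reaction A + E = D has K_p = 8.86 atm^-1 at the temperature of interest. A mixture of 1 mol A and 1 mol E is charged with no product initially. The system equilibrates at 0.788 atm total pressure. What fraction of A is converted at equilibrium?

X = 0.646

Let X = conversion of A (basis 1 mol A); extent of reaction ξ = X.
Moles: n_A = 1 − X; n_E = 1 − X; n_D = X.
n_T = Σnᵢ = 2 − X.
Mole fractions y_i = n_i/n_T; K_p = p_D / (p_A p_E) with p_i = y_i·P.
Substituting and setting equal to 8.86 atm^-1 gives a polynomial in X; the root in (0,1) is X = 0.646.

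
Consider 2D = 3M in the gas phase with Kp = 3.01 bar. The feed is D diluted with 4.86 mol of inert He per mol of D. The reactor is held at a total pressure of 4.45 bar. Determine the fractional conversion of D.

Let X = conversion of D (basis 1 mol D); extent of reaction ξ = 0.5X.
Species balance: n_D = 1 − X; n_M = 1.5X; n_I = 4.86 (inert).
Total moles n_T = 5.86 + 0.5X.
y_i = n_i/n_T, p_i = y_i·P. Kp = p_M^3 / (p_D^2).
This yields a degree-3 equation in X; solving on (0,1), X = 0.591.

X = 0.591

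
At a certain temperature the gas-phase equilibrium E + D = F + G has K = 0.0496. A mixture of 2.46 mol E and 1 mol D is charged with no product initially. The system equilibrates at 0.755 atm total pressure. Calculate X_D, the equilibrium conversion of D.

X = 0.279

Basis: 1 mol D initially; let X = conversion of D. Extent ξ = X.
At extent ξ: n_E = 2.46 − X; n_D = 1 − X; n_F = X; n_G = X.
n_T stays at 3.46 (no change in mole number).
Mole fractions y_i = n_i/n_T; K = p_F p_G / (p_E p_D) with p_i = y_i·P.
Equating to 0.0496 and solving on 0 < X < 1: X = 0.279.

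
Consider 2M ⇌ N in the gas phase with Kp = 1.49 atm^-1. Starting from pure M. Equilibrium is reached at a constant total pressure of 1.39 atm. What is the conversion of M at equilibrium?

Basis: 1 mol M initially; let X = conversion of M. Extent ξ = 0.5X.
Mole table: n_M = 1 − X; n_N = 0.5X.
n_T = Σnᵢ = 1 − 0.5X.
With p_i = (n_i/n_T)P, Kp = p_N / (p_M^2).
This yields a degree-2 equation in X; solving on (0,1), X = 0.672.

X = 0.672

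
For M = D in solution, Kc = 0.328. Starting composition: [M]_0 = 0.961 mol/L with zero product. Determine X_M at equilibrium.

Let X = conversion of M; extent ξ = 0.961·X mol/L.
Concentrations: [M] = 0.961 − 0.961X; [D] = 0.961X.
Kc = [D] / ([M]).
Equating to 0.328: the physical root is X = 0.247.

X = 0.247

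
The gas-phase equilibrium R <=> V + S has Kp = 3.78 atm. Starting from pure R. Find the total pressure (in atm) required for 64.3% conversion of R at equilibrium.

P = 5.36 atm

Basis: 1 mol R initially; let X = conversion of R. Extent ξ = X.
At extent ξ: n_R = 1 − X; n_V = X; n_S = X.
Total moles n_T = 1 + X.
Kp = p_V p_S / (p_R) with p_i = (n_i/n_T)·P.
At X = 0.643: the mole-fraction product g(X) = Π y_i^ν_i = 0.7049. Since Kp = g(X)·P^{1}, P = (Kp/g)^(1/1) = (3.78/0.7049)^(1/1) = 5.36 atm.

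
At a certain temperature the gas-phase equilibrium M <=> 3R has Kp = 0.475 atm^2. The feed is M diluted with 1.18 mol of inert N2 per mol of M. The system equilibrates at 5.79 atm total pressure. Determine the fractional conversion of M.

X = 0.140

Take 1 mol M as basis and let X be its fractional conversion, so ξ = X.
Mole table: n_M = 1 − X; n_R = 3X; n_I = 1.18 (inert).
Total moles n_T = 2.18 + 2X.
Mole fractions y_i = n_i/n_T; Kp = p_R^3 / (p_M) with p_i = y_i·P.
Substituting and setting equal to 0.475 atm^2 gives a polynomial in X; the root in (0,1) is X = 0.140.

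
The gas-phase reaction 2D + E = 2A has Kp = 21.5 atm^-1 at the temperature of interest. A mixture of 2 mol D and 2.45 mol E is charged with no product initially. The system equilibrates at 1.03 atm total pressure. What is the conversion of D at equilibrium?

X = 0.761

Basis: 2 mol D initially; let X = conversion of D. Extent ξ = X.
At extent ξ: n_D = 2 − 2X; n_E = 2.45 − X; n_A = 2X.
Total moles n_T = 4.45 − X.
With p_i = (n_i/n_T)P, Kp = p_A^2 / (p_D^2 p_E).
Setting this equal to 21.5 atm^-1 and taking the physical root (0 < X < 1) gives X = 0.761.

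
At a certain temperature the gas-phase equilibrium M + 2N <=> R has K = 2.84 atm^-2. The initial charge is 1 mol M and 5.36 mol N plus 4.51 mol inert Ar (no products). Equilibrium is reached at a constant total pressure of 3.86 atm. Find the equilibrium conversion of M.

Basis: 1 mol M initially; let X = conversion of M. Extent ξ = X.
Species balance: n_M = 1 − X; n_N = 5.36 − 2X; n_R = X; n_I = 4.51 (inert).
Total moles n_T = 10.9 − 2X.
y_i = n_i/n_T, p_i = y_i·P. K = p_R / (p_M p_N^2).
Equating to 2.84 atm^-2 and solving on 0 < X < 1: X = 0.869.

X = 0.869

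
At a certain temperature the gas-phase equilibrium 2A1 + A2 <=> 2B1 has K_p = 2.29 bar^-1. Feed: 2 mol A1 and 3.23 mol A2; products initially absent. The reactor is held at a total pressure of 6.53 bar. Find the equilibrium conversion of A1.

X = 0.742

Basis: 2 mol A1 initially; let X = conversion of A1. Extent ξ = X.
Mole table: n_A1 = 2 − 2X; n_A2 = 3.23 − X; n_B1 = 2X.
n_T = Σnᵢ = 5.23 − X.
With p_i = (n_i/n_T)P, K_p = p_B1^2 / (p_A1^2 p_A2).
This yields a degree-3 equation in X; solving on (0,1), X = 0.742.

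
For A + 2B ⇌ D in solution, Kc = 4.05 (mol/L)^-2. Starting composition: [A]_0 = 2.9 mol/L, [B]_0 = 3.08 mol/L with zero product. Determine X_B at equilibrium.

X = 0.853

Let X = conversion of B; extent ξ = 3.08X/2 mol/L.
Concentrations: [A] = 2.9 − 1.54X; [B] = 3.08 − 3.08X; [D] = 1.54X.
Kc = [D] / ([A] [B]^2).
Setting equal to 4.05 and solving for X on (0,1) gives X = 0.853.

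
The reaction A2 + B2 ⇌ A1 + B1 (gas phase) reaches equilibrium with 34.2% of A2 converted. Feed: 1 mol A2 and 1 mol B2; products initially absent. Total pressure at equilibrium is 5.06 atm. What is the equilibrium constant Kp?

Let X = conversion of A2 (basis 1 mol A2); extent of reaction ξ = X.
Moles: n_A2 = 1 − X; n_B2 = 1 − X; n_A1 = X; n_B1 = X.
Total moles n_T = 2 (Δν = 0, constant).
At X = 0.342: n_A2 = 0.658, n_B2 = 0.658, n_A1 = 0.342, n_B1 = 0.342, n_T = 2.
p_i = (n_i/n_T)·P. Kp = p_A1 p_B1 / (p_A2 p_B2) = 0.27.

Kp = 0.27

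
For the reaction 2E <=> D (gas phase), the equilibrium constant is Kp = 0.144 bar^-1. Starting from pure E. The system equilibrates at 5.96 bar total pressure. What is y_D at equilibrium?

y_D = 0.356

Let X = conversion of E (basis 1 mol E); extent of reaction ξ = 0.5X.
Species balance: n_E = 1 − X; n_D = 0.5X.
Summing: n_T = 1 − 0.5X.
y_i = n_i/n_T, p_i = y_i·P. Kp = p_D / (p_E^2).
This yields a degree-2 equation in X; solving on (0,1), X = 0.525.
Then n_D = 0.263, n_T = 0.737, so y_D = 0.356.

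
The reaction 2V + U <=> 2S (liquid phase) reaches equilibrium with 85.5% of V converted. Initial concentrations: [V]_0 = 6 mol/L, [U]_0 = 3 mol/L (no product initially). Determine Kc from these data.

Kc = 79.9 L/mol

Let X = conversion of V.
Concentrations: [V] = 6 − 6X; [U] = 3 − 3X; [S] = 6X.
At X = 0.855: [V] = 0.87, [U] = 0.435, [S] = 5.13.
Kc = [S]^2 / ([V]^2 [U]) = 79.9 L/mol.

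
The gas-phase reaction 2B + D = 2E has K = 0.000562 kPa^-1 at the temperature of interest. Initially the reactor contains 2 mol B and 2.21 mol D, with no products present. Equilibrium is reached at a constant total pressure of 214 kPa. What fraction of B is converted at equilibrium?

X = 0.197

Let X = conversion of B (basis 2 mol B); extent of reaction ξ = X.
Mole table: n_B = 2 − 2X; n_D = 2.21 − X; n_E = 2X.
n_T = Σnᵢ = 4.21 − X.
Mole fractions y_i = n_i/n_T; K = p_E^2 / (p_B^2 p_D) with p_i = y_i·P.
Equating to 0.000562 kPa^-1 and solving on 0 < X < 1: X = 0.197.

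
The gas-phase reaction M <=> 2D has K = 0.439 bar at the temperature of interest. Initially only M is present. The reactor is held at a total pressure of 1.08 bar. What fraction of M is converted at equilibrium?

Take 1 mol M as basis and let X be its fractional conversion, so ξ = X.
Species balance: n_M = 1 − X; n_D = 2X.
Total moles n_T = 1 + X.
y_i = n_i/n_T, p_i = y_i·P. K = p_D^2 / (p_M).
Setting this equal to 0.439 bar and taking the physical root (0 < X < 1) gives X = 0.304.

X = 0.304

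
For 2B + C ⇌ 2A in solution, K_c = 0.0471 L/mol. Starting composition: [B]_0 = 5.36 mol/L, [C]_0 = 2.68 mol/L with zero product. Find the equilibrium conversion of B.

Let X = conversion of B; extent ξ = 5.36X/2 mol/L.
Concentrations: [B] = 5.36 − 5.36X; [C] = 2.68 − 2.68X; [A] = 5.36X.
K_c = [A]^2 / ([B]^2 [C]).
This equals 0.0471 at X = 0.237 (the root in 0 < X < 1).

X = 0.237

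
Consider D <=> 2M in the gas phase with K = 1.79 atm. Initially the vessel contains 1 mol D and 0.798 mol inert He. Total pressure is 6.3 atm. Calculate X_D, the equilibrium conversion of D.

X = 0.320

Basis: 1 mol D initially; let X = conversion of D. Extent ξ = X.
Moles: n_D = 1 − X; n_M = 2X; n_I = 0.798 (inert).
n_T = Σnᵢ = 1.8 + X.
y_i = n_i/n_T, p_i = y_i·P. K = p_M^2 / (p_D).
Setting this equal to 1.79 atm and taking the physical root (0 < X < 1) gives X = 0.320.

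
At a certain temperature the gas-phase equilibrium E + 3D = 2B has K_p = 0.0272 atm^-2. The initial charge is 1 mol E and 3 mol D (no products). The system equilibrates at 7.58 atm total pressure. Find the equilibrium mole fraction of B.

Take 1 mol E as basis and let X be its fractional conversion, so ξ = X.
Species balance: n_E = 1 − X; n_D = 3 − 3X; n_B = 2X.
Summing: n_T = 4 − 2X.
y_i = n_i/n_T, p_i = y_i·P. K_p = p_B^2 / (p_E p_D^3).
Setting this equal to 0.0272 atm^-2 and taking the physical root (0 < X < 1) gives X = 0.383.
Then n_B = 0.765, n_T = 3.23, so y_B = 0.237.

y_B = 0.237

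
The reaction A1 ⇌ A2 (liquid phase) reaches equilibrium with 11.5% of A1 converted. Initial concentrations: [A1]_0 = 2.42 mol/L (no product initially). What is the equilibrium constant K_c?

K_c = 0.13

Let X = conversion of A1.
Concentrations: [A1] = 2.42 − 2.42X; [A2] = 2.42X.
At X = 0.115: [A1] = 2.14, [A2] = 0.278.
K_c = [A2] / ([A1]) = 0.13.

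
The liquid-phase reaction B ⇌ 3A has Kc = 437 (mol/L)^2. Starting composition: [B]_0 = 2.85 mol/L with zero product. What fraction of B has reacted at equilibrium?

Let X = conversion of B; extent ξ = 2.85·X mol/L.
Concentrations: [B] = 2.85 − 2.85X; [A] = 8.55X.
Kc = [A]^3 / ([B]).
Solving Kc = 437 for X ∈ (0,1): X = 0.770.

X = 0.770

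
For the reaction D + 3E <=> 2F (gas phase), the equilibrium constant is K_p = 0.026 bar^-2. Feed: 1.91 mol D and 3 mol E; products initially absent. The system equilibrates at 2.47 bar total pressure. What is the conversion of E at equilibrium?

X = 0.211

Let X = conversion of E (basis 3 mol E); extent of reaction ξ = X.
At extent ξ: n_D = 1.91 − X; n_E = 3 − 3X; n_F = 2X.
Summing: n_T = 4.91 − 2X.
Mole fractions y_i = n_i/n_T; K_p = p_F^2 / (p_D p_E^3) with p_i = y_i·P.
Substituting and setting equal to 0.026 bar^-2 gives a polynomial in X; the root in (0,1) is X = 0.211.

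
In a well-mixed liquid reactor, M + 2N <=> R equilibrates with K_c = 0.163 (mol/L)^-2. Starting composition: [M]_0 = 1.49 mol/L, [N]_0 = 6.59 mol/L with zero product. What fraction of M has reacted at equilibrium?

Let X = conversion of M; extent ξ = 1.49·X mol/L.
Concentrations: [M] = 1.49 − 1.49X; [N] = 6.59 − 2.98X; [R] = 1.49X.
K_c = [R] / ([M] [N]^2).
Solving K_c = 0.163 for X ∈ (0,1): X = 0.754.

X = 0.754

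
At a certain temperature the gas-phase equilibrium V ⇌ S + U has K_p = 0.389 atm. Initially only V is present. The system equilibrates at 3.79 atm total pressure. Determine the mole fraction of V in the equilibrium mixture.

Let X = conversion of V (basis 1 mol V); extent of reaction ξ = X.
Moles: n_V = 1 − X; n_S = X; n_U = X.
Total moles n_T = 1 + X.
Mole fractions y_i = n_i/n_T; K_p = p_S p_U / (p_V) with p_i = y_i·P.
Setting this equal to 0.389 atm and taking the physical root (0 < X < 1) gives X = 0.305.
Then n_V = 0.695, n_T = 1.31, so y_V = 0.532.

y_V = 0.532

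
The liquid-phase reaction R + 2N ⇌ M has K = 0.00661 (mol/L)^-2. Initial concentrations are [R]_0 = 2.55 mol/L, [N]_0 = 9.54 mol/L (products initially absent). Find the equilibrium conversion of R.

X = 0.298

Let X = conversion of R; extent ξ = 2.55·X mol/L.
Concentrations: [R] = 2.55 − 2.55X; [N] = 9.54 − 5.1X; [M] = 2.55X.
K = [M] / ([R] [N]^2).
Solving K = 0.00661 for X ∈ (0,1): X = 0.298.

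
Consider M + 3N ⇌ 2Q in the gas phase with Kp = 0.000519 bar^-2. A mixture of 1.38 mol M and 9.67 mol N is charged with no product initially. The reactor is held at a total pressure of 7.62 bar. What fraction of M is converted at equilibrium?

Let X = conversion of M (basis 1.38 mol M); extent of reaction ξ = 1.38X.
At extent ξ: n_M = 1.38 − 1.38X; n_N = 9.67 − 4.14X; n_Q = 2.76X.
Total moles n_T = 11.1 − 2.76X.
With p_i = (n_i/n_T)P, Kp = p_Q^2 / (p_M p_N^3).
Equating to 0.000519 bar^-2 and solving on 0 < X < 1: X = 0.171.

X = 0.171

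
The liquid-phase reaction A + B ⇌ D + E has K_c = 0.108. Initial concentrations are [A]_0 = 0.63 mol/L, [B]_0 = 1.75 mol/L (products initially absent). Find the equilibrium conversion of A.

Let X = conversion of A; extent ξ = 0.63·X mol/L.
Concentrations: [A] = 0.63 − 0.63X; [B] = 1.75 − 0.63X; [D] = 0.63X; [E] = 0.63X.
K_c = [D] [E] / ([A] [B]).
Solving K_c = 0.108 for X ∈ (0,1): X = 0.395.

X = 0.395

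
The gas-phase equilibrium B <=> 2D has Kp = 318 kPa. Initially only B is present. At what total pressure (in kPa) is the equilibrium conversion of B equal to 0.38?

P = 471 kPa

Basis: 1 mol B initially; let X = conversion of B. Extent ξ = X.
Moles: n_B = 1 − X; n_D = 2X.
n_T = Σnᵢ = 1 + X.
Kp = p_D^2 / (p_B) with p_i = (n_i/n_T)·P.
At X = 0.38: the mole-fraction product g(X) = Π y_i^ν_i = 0.6751. Since Kp = g(X)·P^{1}, P = (Kp/g)^(1/1) = (318/0.6751)^(1/1) = 471 kPa.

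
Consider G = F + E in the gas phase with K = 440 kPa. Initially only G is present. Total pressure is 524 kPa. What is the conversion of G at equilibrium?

Basis: 1 mol G initially; let X = conversion of G. Extent ξ = X.
Moles: n_G = 1 − X; n_F = X; n_E = X.
Total moles n_T = 1 + X.
Mole fractions y_i = n_i/n_T; K = p_F p_E / (p_G) with p_i = y_i·P.
Setting this equal to 440 kPa and taking the physical root (0 < X < 1) gives X = 0.676.

X = 0.676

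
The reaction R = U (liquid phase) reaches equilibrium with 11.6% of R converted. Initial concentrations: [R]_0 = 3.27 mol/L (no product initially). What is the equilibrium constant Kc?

Let X = conversion of R.
Concentrations: [R] = 3.27 − 3.27X; [U] = 3.27X.
At X = 0.116: [R] = 2.89, [U] = 0.379.
Kc = [U] / ([R]) = 0.131.

Kc = 0.131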